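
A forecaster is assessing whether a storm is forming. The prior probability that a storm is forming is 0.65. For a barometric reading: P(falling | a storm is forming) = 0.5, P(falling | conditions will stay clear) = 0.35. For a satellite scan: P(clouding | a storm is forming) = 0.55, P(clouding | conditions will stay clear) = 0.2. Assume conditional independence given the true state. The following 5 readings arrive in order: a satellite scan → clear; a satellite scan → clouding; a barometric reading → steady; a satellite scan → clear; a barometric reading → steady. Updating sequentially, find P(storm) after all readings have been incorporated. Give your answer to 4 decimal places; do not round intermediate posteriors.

After a satellite scan='clear': P(storm) = 0.45·0.6500 / (0.45·0.6500 + 0.8·0.3500) ≈ 0.5109
After a satellite scan='clouding': P(storm) = 0.55·0.5109 / (0.55·0.5109 + 0.2·0.4891) ≈ 0.7418
After a barometric reading='steady': P(storm) = 0.5·0.7418 / (0.5·0.7418 + 0.65·0.2582) ≈ 0.6885
After a satellite scan='clear': P(storm) = 0.45·0.6885 / (0.45·0.6885 + 0.8·0.3115) ≈ 0.5542
After a barometric reading='steady': P(storm) = 0.5·0.5542 / (0.5·0.5542 + 0.65·0.4458) ≈ 0.4888

0.4888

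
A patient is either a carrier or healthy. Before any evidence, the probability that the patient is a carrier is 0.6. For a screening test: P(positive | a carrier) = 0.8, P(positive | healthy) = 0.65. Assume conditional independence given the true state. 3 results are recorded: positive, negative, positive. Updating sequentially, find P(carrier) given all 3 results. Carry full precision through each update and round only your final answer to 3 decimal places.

Each posterior becomes the prior for the next update.
After 'positive': P(carrier) = 0.8·0.6000 / (0.8·0.6000 + 0.65·0.4000) ≈ 0.6486
After 'negative': P(carrier) = 0.2·0.6486 / (0.2·0.6486 + 0.35·0.3514) ≈ 0.5134
After 'positive': P(carrier) = 0.8·0.5134 / (0.8·0.5134 + 0.65·0.4866) ≈ 0.5649

0.565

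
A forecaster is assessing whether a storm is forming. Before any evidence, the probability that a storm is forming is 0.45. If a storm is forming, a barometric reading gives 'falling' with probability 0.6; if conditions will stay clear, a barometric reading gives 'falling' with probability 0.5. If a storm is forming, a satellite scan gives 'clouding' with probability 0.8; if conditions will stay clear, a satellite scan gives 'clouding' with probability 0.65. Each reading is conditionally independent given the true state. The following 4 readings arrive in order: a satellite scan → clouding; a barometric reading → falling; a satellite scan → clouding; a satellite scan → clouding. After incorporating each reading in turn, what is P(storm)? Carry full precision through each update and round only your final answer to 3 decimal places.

0.647

After a satellite scan='clouding': P(storm) = 0.8·0.4500 / (0.8·0.4500 + 0.65·0.5500) ≈ 0.5017
After a barometric reading='falling': P(storm) = 0.6·0.5017 / (0.6·0.5017 + 0.5·0.4983) ≈ 0.5472
After a satellite scan='clouding': P(storm) = 0.8·0.5472 / (0.8·0.5472 + 0.65·0.4528) ≈ 0.5979
After a satellite scan='clouding': P(storm) = 0.8·0.5979 / (0.8·0.5979 + 0.65·0.4021) ≈ 0.6467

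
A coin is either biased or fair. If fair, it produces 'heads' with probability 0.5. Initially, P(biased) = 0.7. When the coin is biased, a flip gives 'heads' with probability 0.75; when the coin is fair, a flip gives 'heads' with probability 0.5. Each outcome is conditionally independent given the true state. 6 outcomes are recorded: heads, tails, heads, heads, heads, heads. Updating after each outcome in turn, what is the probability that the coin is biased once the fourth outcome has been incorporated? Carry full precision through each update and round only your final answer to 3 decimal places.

After 'heads': P(biased) = 0.75·0.7000 / (0.75·0.7000 + 0.5·0.3000) ≈ 0.7778
After 'tails': P(biased) = 0.25·0.7778 / (0.25·0.7778 + 0.5·0.2222) ≈ 0.6364
After 'heads': P(biased) = 0.75·0.6364 / (0.75·0.6364 + 0.5·0.3636) ≈ 0.7241
After 'heads': P(biased) = 0.75·0.7241 / (0.75·0.7241 + 0.5·0.2759) ≈ 0.7975

0.797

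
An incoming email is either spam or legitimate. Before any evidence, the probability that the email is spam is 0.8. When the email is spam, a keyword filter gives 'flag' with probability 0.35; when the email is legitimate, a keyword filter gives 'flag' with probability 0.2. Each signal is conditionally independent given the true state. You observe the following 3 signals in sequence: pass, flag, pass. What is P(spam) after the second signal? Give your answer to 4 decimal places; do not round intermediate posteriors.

0.8505

Each posterior becomes the prior for the next update.
After 'pass': P(spam) = 0.65·0.8000 / (0.65·0.8000 + 0.8·0.2000) ≈ 0.7647
After 'flag': P(spam) = 0.35·0.7647 / (0.35·0.7647 + 0.2·0.2353) ≈ 0.8505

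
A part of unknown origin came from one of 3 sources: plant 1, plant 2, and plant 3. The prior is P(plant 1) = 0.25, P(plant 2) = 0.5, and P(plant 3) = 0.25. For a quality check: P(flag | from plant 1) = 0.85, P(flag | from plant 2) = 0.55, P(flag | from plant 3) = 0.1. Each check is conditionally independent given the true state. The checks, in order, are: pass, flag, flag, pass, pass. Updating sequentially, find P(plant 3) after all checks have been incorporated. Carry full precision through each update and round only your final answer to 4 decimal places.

0.1124

After 'pass': normaliser = 0.15·0.2500 + 0.45·0.5000 + 0.9·0.2500; P(plant 1) ≈ 0.0769, P(plant 2) ≈ 0.4615, P(plant 3) ≈ 0.4615
After 'flag': normaliser = 0.85·0.0769 + 0.55·0.4615 + 0.1·0.4615; P(plant 1) ≈ 0.1789, P(plant 2) ≈ 0.6947, P(plant 3) ≈ 0.1263
After 'flag': normaliser = 0.85·0.1789 + 0.55·0.6947 + 0.1·0.1263; P(plant 1) ≈ 0.2782, P(plant 2) ≈ 0.6987, P(plant 3) ≈ 0.0231
After 'pass': normaliser = 0.15·0.2782 + 0.45·0.6987 + 0.9·0.0231; P(plant 1) ≈ 0.1107, P(plant 2) ≈ 0.8342, P(plant 3) ≈ 0.0552
After 'pass': normaliser = 0.15·0.1107 + 0.45·0.8342 + 0.9·0.0552; P(plant 1) ≈ 0.0376, P(plant 2) ≈ 0.8500, P(plant 3) ≈ 0.1124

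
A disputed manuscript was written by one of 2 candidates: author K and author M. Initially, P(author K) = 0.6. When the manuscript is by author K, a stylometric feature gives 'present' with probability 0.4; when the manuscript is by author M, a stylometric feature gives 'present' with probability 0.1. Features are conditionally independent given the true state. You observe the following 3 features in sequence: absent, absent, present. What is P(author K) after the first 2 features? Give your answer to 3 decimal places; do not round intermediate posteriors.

After 'absent': P(author K) = 0.6·0.6000 / (0.6·0.6000 + 0.9·0.4000) ≈ 0.5000
After 'absent': P(author K) = 0.6·0.5000 / (0.6·0.5000 + 0.9·0.5000) ≈ 0.4000

0.400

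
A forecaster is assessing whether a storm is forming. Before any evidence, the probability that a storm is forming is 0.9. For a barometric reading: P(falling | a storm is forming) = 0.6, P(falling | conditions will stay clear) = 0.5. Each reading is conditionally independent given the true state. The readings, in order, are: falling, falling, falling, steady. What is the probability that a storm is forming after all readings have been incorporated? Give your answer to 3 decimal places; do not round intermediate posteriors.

0.926

Each posterior becomes the prior for the next update.
After 'falling': P(storm) = 0.6·0.9000 / (0.6·0.9000 + 0.5·0.1000) ≈ 0.9153
After 'falling': P(storm) = 0.6·0.9153 / (0.6·0.9153 + 0.5·0.0847) ≈ 0.9284
After 'falling': P(storm) = 0.6·0.9284 / (0.6·0.9284 + 0.5·0.0716) ≈ 0.9396
After 'steady': P(storm) = 0.4·0.9396 / (0.4·0.9396 + 0.5·0.0604) ≈ 0.9256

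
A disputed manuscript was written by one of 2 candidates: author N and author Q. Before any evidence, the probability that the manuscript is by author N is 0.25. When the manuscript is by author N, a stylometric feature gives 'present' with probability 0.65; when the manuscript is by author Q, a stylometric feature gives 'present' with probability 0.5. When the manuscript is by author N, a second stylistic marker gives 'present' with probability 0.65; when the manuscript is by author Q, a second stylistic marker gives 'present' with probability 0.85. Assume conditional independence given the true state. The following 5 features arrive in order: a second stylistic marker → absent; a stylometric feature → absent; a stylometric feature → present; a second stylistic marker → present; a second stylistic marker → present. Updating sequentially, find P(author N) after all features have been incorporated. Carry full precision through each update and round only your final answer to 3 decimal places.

After a second stylistic marker='absent': P(author N) = 0.35·0.2500 / (0.35·0.2500 + 0.15·0.7500) ≈ 0.4375
After a stylometric feature='absent': P(author N) = 0.35·0.4375 / (0.35·0.4375 + 0.5·0.5625) ≈ 0.3525
After a stylometric feature='present': P(author N) = 0.65·0.3525 / (0.65·0.3525 + 0.5·0.6475) ≈ 0.4144
After a second stylistic marker='present': P(author N) = 0.65·0.4144 / (0.65·0.4144 + 0.85·0.5856) ≈ 0.3512
After a second stylistic marker='present': P(author N) = 0.65·0.3512 / (0.65·0.3512 + 0.85·0.6488) ≈ 0.2927

0.293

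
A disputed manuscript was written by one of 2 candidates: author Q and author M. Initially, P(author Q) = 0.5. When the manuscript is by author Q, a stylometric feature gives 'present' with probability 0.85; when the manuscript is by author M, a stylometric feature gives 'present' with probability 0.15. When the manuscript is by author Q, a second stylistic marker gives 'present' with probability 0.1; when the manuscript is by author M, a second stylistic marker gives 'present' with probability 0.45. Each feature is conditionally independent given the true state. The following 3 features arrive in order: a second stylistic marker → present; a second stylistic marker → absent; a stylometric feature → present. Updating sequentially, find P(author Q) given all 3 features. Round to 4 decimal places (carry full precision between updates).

0.6733

Apply Bayes' rule sequentially, carrying P(author Q) forward.
After a second stylistic marker='present': P(author Q) = 0.1·0.5000 / (0.1·0.5000 + 0.45·0.5000) ≈ 0.1818
After a second stylistic marker='absent': P(author Q) = 0.9·0.1818 / (0.9·0.1818 + 0.55·0.8182) ≈ 0.2667
After a stylometric feature='present': P(author Q) = 0.85·0.2667 / (0.85·0.2667 + 0.15·0.7333) ≈ 0.6733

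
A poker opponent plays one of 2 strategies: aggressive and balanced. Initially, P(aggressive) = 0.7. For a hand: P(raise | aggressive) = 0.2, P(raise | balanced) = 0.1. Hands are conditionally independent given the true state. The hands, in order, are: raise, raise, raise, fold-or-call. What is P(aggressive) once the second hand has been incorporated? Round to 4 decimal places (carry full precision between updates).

0.9032

After 'raise': P(aggressive) = 0.2·0.7000 / (0.2·0.7000 + 0.1·0.3000) ≈ 0.8235
After 'raise': P(aggressive) = 0.2·0.8235 / (0.2·0.8235 + 0.1·0.1765) ≈ 0.9032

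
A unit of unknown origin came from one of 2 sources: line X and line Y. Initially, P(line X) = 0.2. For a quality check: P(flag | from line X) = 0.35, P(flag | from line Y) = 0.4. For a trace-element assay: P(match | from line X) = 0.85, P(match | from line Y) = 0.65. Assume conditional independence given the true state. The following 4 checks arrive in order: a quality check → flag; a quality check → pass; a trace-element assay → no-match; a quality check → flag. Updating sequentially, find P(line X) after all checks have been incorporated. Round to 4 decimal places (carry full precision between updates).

0.0816

After a quality check='flag': P(line X) = 0.35·0.2000 / (0.35·0.2000 + 0.4·0.8000) ≈ 0.1795
After a quality check='pass': P(line X) = 0.65·0.1795 / (0.65·0.1795 + 0.6·0.8205) ≈ 0.1916
After a trace-element assay='no-match': P(line X) = 0.15·0.1916 / (0.15·0.1916 + 0.35·0.8084) ≈ 0.0922
After a quality check='flag': P(line X) = 0.35·0.0922 / (0.35·0.0922 + 0.4·0.9078) ≈ 0.0816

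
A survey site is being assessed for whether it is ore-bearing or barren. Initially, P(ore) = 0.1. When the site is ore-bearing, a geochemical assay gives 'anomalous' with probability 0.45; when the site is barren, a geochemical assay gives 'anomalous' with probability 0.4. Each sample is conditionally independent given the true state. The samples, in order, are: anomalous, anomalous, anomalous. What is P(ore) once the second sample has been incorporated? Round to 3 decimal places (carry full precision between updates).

Each posterior becomes the prior for the next update.
After 'anomalous': P(ore) = 0.45·0.1000 / (0.45·0.1000 + 0.4·0.9000) ≈ 0.1111
After 'anomalous': P(ore) = 0.45·0.1111 / (0.45·0.1111 + 0.4·0.8889) ≈ 0.1233

0.123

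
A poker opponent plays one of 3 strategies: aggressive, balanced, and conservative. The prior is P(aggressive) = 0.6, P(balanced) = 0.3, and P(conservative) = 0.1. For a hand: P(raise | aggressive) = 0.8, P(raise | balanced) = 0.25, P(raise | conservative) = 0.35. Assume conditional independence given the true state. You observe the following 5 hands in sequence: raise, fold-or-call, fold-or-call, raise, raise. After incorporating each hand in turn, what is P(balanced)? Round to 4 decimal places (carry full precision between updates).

Each posterior becomes the prior for the next update.
After 'raise': normaliser = 0.8·0.6000 + 0.25·0.3000 + 0.35·0.1000; P(aggressive) ≈ 0.8136, P(balanced) ≈ 0.1271, P(conservative) ≈ 0.0593
After 'fold-or-call': normaliser = 0.2·0.8136 + 0.75·0.1271 + 0.65·0.0593; P(aggressive) ≈ 0.5486, P(balanced) ≈ 0.3214, P(conservative) ≈ 0.1300
After 'fold-or-call': normaliser = 0.2·0.5486 + 0.75·0.3214 + 0.65·0.1300; P(aggressive) ≈ 0.2521, P(balanced) ≈ 0.5538, P(conservative) ≈ 0.1941
After 'raise': normaliser = 0.8·0.2521 + 0.25·0.5538 + 0.35·0.1941; P(aggressive) ≈ 0.4942, P(balanced) ≈ 0.3393, P(conservative) ≈ 0.1665
After 'raise': normaliser = 0.8·0.4942 + 0.25·0.3393 + 0.35·0.1665; P(aggressive) ≈ 0.7342, P(balanced) ≈ 0.1575, P(conservative) ≈ 0.1082

0.1575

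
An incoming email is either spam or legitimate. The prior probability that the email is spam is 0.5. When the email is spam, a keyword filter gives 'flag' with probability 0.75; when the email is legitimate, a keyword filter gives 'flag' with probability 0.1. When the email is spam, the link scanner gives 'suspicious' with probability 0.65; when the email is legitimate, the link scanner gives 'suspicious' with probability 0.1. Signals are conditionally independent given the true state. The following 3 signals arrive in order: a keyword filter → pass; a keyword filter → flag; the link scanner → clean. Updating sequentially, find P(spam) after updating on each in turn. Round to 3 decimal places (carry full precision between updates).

0.448

After a keyword filter='pass': P(spam) = 0.25·0.5000 / (0.25·0.5000 + 0.9·0.5000) ≈ 0.2174
After a keyword filter='flag': P(spam) = 0.75·0.2174 / (0.75·0.2174 + 0.1·0.7826) ≈ 0.6757
After the link scanner='clean': P(spam) = 0.35·0.6757 / (0.35·0.6757 + 0.9·0.3243) ≈ 0.4476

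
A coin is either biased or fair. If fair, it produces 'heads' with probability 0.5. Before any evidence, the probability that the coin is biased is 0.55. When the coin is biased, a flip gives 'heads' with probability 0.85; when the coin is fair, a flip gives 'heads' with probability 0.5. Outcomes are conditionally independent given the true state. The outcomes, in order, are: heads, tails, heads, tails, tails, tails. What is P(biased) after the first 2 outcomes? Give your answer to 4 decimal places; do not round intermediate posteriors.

0.3840

After 'heads': P(biased) = 0.85·0.5500 / (0.85·0.5500 + 0.5·0.4500) ≈ 0.6751
After 'tails': P(biased) = 0.15·0.6751 / (0.15·0.6751 + 0.5·0.3249) ≈ 0.3840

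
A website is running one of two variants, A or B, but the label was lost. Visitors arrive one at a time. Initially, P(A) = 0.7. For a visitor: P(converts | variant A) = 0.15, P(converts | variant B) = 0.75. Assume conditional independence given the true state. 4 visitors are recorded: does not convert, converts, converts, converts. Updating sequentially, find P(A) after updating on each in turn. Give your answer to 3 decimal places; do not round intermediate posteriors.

0.060

After 'does not convert': P(A) = 0.85·0.7000 / (0.85·0.7000 + 0.25·0.3000) ≈ 0.8881
After 'converts': P(A) = 0.15·0.8881 / (0.15·0.8881 + 0.75·0.1119) ≈ 0.6134
After 'converts': P(A) = 0.15·0.6134 / (0.15·0.6134 + 0.75·0.3866) ≈ 0.2409
After 'converts': P(A) = 0.15·0.2409 / (0.15·0.2409 + 0.75·0.7591) ≈ 0.0597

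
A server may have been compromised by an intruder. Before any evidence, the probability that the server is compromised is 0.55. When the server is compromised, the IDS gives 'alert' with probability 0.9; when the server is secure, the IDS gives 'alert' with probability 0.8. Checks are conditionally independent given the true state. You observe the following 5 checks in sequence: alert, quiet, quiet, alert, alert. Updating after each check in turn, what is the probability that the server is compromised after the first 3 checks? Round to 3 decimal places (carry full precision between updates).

0.256

After 'alert': P(compromised) = 0.9·0.5500 / (0.9·0.5500 + 0.8·0.4500) ≈ 0.5789
After 'quiet': P(compromised) = 0.1·0.5789 / (0.1·0.5789 + 0.2·0.4211) ≈ 0.4074
After 'quiet': P(compromised) = 0.1·0.4074 / (0.1·0.4074 + 0.2·0.5926) ≈ 0.2558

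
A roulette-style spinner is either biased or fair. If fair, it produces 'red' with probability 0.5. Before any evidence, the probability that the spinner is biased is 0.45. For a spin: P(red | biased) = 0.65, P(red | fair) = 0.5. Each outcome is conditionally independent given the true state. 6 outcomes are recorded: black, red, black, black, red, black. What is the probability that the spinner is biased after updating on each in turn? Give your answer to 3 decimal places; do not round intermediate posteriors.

After 'black': P(biased) = 0.35·0.4500 / (0.35·0.4500 + 0.5·0.5500) ≈ 0.3642
After 'red': P(biased) = 0.65·0.3642 / (0.65·0.3642 + 0.5·0.6358) ≈ 0.4268
After 'black': P(biased) = 0.35·0.4268 / (0.35·0.4268 + 0.5·0.5732) ≈ 0.3426
After 'black': P(biased) = 0.35·0.3426 / (0.35·0.3426 + 0.5·0.6574) ≈ 0.2673
After 'red': P(biased) = 0.65·0.2673 / (0.65·0.2673 + 0.5·0.7327) ≈ 0.3217
After 'black': P(biased) = 0.35·0.3217 / (0.35·0.3217 + 0.5·0.6783) ≈ 0.2492

0.249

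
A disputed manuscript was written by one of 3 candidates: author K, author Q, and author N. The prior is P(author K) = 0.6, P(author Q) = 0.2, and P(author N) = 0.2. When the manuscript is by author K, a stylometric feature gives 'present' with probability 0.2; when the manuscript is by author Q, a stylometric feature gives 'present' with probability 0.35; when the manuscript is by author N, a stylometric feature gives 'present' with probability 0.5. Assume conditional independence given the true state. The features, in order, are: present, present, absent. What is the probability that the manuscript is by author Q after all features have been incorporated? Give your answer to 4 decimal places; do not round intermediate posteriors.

After 'present': normaliser = 0.2·0.6000 + 0.35·0.2000 + 0.5·0.2000; P(author K) ≈ 0.4138, P(author Q) ≈ 0.2414, P(author N) ≈ 0.3448
After 'present': normaliser = 0.2·0.4138 + 0.35·0.2414 + 0.5·0.3448; P(author K) ≈ 0.2437, P(author Q) ≈ 0.2487, P(author N) ≈ 0.5076
After 'absent': normaliser = 0.8·0.2437 + 0.65·0.2487 + 0.5·0.5076; P(author K) ≈ 0.3193, P(author Q) ≈ 0.2649, P(author N) ≈ 0.4158

0.2649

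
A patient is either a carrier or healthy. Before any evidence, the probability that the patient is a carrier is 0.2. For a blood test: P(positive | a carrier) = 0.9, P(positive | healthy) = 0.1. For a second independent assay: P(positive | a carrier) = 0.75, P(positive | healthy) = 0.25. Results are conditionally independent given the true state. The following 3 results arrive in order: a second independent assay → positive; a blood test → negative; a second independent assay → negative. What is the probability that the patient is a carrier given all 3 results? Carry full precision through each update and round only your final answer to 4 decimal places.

After a second independent assay='positive': P(carrier) = 0.75·0.2000 / (0.75·0.2000 + 0.25·0.8000) ≈ 0.4286
After a blood test='negative': P(carrier) = 0.1·0.4286 / (0.1·0.4286 + 0.9·0.5714) ≈ 0.0769
After a second independent assay='negative': P(carrier) = 0.25·0.0769 / (0.25·0.0769 + 0.75·0.9231) ≈ 0.0270

0.0270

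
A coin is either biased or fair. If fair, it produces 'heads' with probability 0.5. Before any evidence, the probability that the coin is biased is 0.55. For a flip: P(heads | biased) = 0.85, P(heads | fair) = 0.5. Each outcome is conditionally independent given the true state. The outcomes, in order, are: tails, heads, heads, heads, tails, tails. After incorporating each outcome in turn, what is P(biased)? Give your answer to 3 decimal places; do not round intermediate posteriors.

Each posterior becomes the prior for the next update.
After 'tails': P(biased) = 0.15·0.5500 / (0.15·0.5500 + 0.5·0.4500) ≈ 0.2683
After 'heads': P(biased) = 0.85·0.2683 / (0.85·0.2683 + 0.5·0.7317) ≈ 0.3840
After 'heads': P(biased) = 0.85·0.3840 / (0.85·0.3840 + 0.5·0.6160) ≈ 0.5145
After 'heads': P(biased) = 0.85·0.5145 / (0.85·0.5145 + 0.5·0.4855) ≈ 0.6430
After 'tails': P(biased) = 0.15·0.6430 / (0.15·0.6430 + 0.5·0.3570) ≈ 0.3508
After 'tails': P(biased) = 0.15·0.3508 / (0.15·0.3508 + 0.5·0.6492) ≈ 0.1395

0.140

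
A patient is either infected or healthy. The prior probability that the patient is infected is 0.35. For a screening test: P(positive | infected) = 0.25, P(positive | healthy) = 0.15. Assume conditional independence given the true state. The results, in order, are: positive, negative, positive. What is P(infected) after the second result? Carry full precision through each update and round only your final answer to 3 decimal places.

After 'positive': P(infected) = 0.25·0.3500 / (0.25·0.3500 + 0.15·0.6500) ≈ 0.4730
After 'negative': P(infected) = 0.75·0.4730 / (0.75·0.4730 + 0.85·0.5270) ≈ 0.4419

0.442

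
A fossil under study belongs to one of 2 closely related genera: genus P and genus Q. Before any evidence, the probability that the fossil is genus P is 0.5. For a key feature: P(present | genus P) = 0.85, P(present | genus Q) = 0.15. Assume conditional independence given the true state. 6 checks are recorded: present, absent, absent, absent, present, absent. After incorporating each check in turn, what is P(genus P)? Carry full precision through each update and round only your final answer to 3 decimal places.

After 'present': P(genus P) = 0.85·0.5000 / (0.85·0.5000 + 0.15·0.5000) ≈ 0.8500
After 'absent': P(genus P) = 0.15·0.8500 / (0.15·0.8500 + 0.85·0.1500) ≈ 0.5000
After 'absent': P(genus P) = 0.15·0.5000 / (0.15·0.5000 + 0.85·0.5000) ≈ 0.1500
After 'absent': P(genus P) = 0.15·0.1500 / (0.15·0.1500 + 0.85·0.8500) ≈ 0.0302
After 'present': P(genus P) = 0.85·0.0302 / (0.85·0.0302 + 0.15·0.9698) ≈ 0.1500
After 'absent': P(genus P) = 0.15·0.1500 / (0.15·0.1500 + 0.85·0.8500) ≈ 0.0302

0.030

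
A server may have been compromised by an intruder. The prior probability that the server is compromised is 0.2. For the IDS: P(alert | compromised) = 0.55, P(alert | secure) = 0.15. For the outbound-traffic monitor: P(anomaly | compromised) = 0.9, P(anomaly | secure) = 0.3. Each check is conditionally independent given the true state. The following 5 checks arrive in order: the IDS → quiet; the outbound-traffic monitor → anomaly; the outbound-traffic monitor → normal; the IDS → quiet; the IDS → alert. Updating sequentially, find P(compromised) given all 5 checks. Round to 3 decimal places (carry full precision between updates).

0.099

After the IDS='quiet': P(compromised) = 0.45·0.2000 / (0.45·0.2000 + 0.85·0.8000) ≈ 0.1169
After the outbound-traffic monitor='anomaly': P(compromised) = 0.9·0.1169 / (0.9·0.1169 + 0.3·0.8831) ≈ 0.2842
After the outbound-traffic monitor='normal': P(compromised) = 0.1·0.2842 / (0.1·0.2842 + 0.7·0.7158) ≈ 0.0537
After the IDS='quiet': P(compromised) = 0.45·0.0537 / (0.45·0.0537 + 0.85·0.9463) ≈ 0.0292
After the IDS='alert': P(compromised) = 0.55·0.0292 / (0.55·0.0292 + 0.15·0.9708) ≈ 0.0992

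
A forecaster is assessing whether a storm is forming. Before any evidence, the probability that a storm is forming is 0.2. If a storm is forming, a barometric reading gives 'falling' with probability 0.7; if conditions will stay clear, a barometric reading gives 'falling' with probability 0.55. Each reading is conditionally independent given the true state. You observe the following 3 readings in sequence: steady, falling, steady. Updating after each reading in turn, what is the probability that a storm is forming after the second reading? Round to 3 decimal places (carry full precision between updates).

0.175

After 'steady': P(storm) = 0.3·0.2000 / (0.3·0.2000 + 0.45·0.8000) ≈ 0.1429
After 'falling': P(storm) = 0.7·0.1429 / (0.7·0.1429 + 0.55·0.8571) ≈ 0.1750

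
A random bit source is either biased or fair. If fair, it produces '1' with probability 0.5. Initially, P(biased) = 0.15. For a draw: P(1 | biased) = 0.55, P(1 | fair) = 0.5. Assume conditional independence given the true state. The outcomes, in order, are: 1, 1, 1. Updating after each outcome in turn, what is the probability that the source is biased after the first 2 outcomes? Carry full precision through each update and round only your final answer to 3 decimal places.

After '1': P(biased) = 0.55·0.1500 / (0.55·0.1500 + 0.5·0.8500) ≈ 0.1626
After '1': P(biased) = 0.55·0.1626 / (0.55·0.1626 + 0.5·0.8374) ≈ 0.1760

0.176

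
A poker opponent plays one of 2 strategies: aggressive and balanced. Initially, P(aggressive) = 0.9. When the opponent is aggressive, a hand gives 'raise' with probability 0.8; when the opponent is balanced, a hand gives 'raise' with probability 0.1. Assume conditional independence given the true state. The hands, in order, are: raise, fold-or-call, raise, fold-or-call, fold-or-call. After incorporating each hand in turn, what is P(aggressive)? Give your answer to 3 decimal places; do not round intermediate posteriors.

0.863

Each posterior becomes the prior for the next update.
After 'raise': P(aggressive) = 0.8·0.9000 / (0.8·0.9000 + 0.1·0.1000) ≈ 0.9863
After 'fold-or-call': P(aggressive) = 0.2·0.9863 / (0.2·0.9863 + 0.9·0.0137) ≈ 0.9412
After 'raise': P(aggressive) = 0.8·0.9412 / (0.8·0.9412 + 0.1·0.0588) ≈ 0.9922
After 'fold-or-call': P(aggressive) = 0.2·0.9922 / (0.2·0.9922 + 0.9·0.0078) ≈ 0.9660
After 'fold-or-call': P(aggressive) = 0.2·0.9660 / (0.2·0.9660 + 0.9·0.0340) ≈ 0.8634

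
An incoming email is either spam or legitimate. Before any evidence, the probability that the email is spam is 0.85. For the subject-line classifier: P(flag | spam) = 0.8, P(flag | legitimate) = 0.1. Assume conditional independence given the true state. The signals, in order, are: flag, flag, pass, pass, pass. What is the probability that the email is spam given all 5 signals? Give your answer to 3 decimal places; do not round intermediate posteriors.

0.799

Apply Bayes' rule sequentially, carrying P(spam) forward.
After 'flag': P(spam) = 0.8·0.8500 / (0.8·0.8500 + 0.1·0.1500) ≈ 0.9784
After 'flag': P(spam) = 0.8·0.9784 / (0.8·0.9784 + 0.1·0.0216) ≈ 0.9973
After 'pass': P(spam) = 0.2·0.9973 / (0.2·0.9973 + 0.9·0.0027) ≈ 0.9877
After 'pass': P(spam) = 0.2·0.9877 / (0.2·0.9877 + 0.9·0.0123) ≈ 0.9471
After 'pass': P(spam) = 0.2·0.9471 / (0.2·0.9471 + 0.9·0.0529) ≈ 0.7992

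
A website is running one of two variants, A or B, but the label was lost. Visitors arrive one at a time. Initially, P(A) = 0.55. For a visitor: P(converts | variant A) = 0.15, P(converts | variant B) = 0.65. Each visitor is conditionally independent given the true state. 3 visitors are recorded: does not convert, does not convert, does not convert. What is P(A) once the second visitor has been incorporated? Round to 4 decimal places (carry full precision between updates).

After 'does not convert': P(A) = 0.85·0.5500 / (0.85·0.5500 + 0.35·0.4500) ≈ 0.7480
After 'does not convert': P(A) = 0.85·0.7480 / (0.85·0.7480 + 0.35·0.2520) ≈ 0.8782

0.8782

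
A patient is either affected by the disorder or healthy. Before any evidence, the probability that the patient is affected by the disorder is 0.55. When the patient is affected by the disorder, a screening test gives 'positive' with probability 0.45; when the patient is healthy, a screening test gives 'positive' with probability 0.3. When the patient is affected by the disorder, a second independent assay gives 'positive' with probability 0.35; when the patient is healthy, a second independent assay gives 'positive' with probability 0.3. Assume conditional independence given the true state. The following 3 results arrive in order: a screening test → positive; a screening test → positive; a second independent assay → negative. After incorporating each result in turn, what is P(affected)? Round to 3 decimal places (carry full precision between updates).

0.719

Apply Bayes' rule sequentially, carrying P(affected) forward.
After a screening test='positive': P(affected) = 0.45·0.5500 / (0.45·0.5500 + 0.3·0.4500) ≈ 0.6471
After a screening test='positive': P(affected) = 0.45·0.6471 / (0.45·0.6471 + 0.3·0.3529) ≈ 0.7333
After a second independent assay='negative': P(affected) = 0.65·0.7333 / (0.65·0.7333 + 0.7·0.2667) ≈ 0.7186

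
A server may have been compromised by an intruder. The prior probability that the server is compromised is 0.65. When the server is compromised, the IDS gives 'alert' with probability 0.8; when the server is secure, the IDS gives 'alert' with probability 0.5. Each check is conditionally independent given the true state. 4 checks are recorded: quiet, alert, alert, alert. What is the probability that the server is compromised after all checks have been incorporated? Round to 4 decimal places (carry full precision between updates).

After 'quiet': P(compromised) = 0.2·0.6500 / (0.2·0.6500 + 0.5·0.3500) ≈ 0.4262
After 'alert': P(compromised) = 0.8·0.4262 / (0.8·0.4262 + 0.5·0.5738) ≈ 0.5431
After 'alert': P(compromised) = 0.8·0.5431 / (0.8·0.5431 + 0.5·0.4569) ≈ 0.6554
After 'alert': P(compromised) = 0.8·0.6554 / (0.8·0.6554 + 0.5·0.3446) ≈ 0.7526

0.7526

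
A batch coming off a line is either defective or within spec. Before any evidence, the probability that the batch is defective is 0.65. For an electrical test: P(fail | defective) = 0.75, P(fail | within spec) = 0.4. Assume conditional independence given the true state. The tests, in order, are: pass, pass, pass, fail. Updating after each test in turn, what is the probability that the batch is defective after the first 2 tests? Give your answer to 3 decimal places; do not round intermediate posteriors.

0.244

After 'pass': P(defective) = 0.25·0.6500 / (0.25·0.6500 + 0.6·0.3500) ≈ 0.4362
After 'pass': P(defective) = 0.25·0.4362 / (0.25·0.4362 + 0.6·0.5638) ≈ 0.2438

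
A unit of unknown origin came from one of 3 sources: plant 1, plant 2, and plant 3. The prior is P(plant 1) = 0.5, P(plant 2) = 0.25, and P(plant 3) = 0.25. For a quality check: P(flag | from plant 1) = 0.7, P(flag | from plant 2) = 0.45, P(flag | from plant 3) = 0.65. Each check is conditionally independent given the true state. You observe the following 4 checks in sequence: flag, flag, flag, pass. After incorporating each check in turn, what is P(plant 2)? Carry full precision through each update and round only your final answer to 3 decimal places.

After 'flag': normaliser = 0.7·0.5000 + 0.45·0.2500 + 0.65·0.2500; P(plant 1) ≈ 0.5600, P(plant 2) ≈ 0.1800, P(plant 3) ≈ 0.2600
After 'flag': normaliser = 0.7·0.5600 + 0.45·0.1800 + 0.65·0.2600; P(plant 1) ≈ 0.6106, P(plant 2) ≈ 0.1262, P(plant 3) ≈ 0.2632
After 'flag': normaliser = 0.7·0.6106 + 0.45·0.1262 + 0.65·0.2632; P(plant 1) ≈ 0.6522, P(plant 2) ≈ 0.0866, P(plant 3) ≈ 0.2611
After 'pass': normaliser = 0.3·0.6522 + 0.55·0.0866 + 0.35·0.2611; P(plant 1) ≈ 0.5846, P(plant 2) ≈ 0.1424, P(plant 3) ≈ 0.2730

0.142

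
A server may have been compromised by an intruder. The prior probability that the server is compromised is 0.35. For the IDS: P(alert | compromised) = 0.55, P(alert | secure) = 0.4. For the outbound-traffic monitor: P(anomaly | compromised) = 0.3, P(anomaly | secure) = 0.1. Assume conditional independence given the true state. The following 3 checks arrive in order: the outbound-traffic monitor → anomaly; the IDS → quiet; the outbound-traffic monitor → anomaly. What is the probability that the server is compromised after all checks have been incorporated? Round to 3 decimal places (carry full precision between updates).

0.784

Apply Bayes' rule sequentially, carrying P(compromised) forward.
After the outbound-traffic monitor='anomaly': P(compromised) = 0.3·0.3500 / (0.3·0.3500 + 0.1·0.6500) ≈ 0.6176
After the IDS='quiet': P(compromised) = 0.45·0.6176 / (0.45·0.6176 + 0.6·0.3824) ≈ 0.5478
After the outbound-traffic monitor='anomaly': P(compromised) = 0.3·0.5478 / (0.3·0.5478 + 0.1·0.4522) ≈ 0.7842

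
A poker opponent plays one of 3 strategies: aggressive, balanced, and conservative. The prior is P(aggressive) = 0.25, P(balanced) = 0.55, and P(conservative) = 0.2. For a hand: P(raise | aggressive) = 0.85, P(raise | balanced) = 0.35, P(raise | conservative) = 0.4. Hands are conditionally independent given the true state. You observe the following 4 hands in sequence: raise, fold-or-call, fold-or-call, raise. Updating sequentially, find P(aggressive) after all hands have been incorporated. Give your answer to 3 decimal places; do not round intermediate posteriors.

0.092

After 'raise': normaliser = 0.85·0.2500 + 0.35·0.5500 + 0.4·0.2000; P(aggressive) ≈ 0.4381, P(balanced) ≈ 0.3969, P(conservative) ≈ 0.1649
After 'fold-or-call': normaliser = 0.15·0.4381 + 0.65·0.3969 + 0.6·0.1649; P(aggressive) ≈ 0.1555, P(balanced) ≈ 0.6104, P(conservative) ≈ 0.2341
After 'fold-or-call': normaliser = 0.15·0.1555 + 0.65·0.6104 + 0.6·0.2341; P(aggressive) ≈ 0.0416, P(balanced) ≈ 0.7078, P(conservative) ≈ 0.2506
After 'raise': normaliser = 0.85·0.0416 + 0.35·0.7078 + 0.4·0.2506; P(aggressive) ≈ 0.0923, P(balanced) ≈ 0.6462, P(conservative) ≈ 0.2615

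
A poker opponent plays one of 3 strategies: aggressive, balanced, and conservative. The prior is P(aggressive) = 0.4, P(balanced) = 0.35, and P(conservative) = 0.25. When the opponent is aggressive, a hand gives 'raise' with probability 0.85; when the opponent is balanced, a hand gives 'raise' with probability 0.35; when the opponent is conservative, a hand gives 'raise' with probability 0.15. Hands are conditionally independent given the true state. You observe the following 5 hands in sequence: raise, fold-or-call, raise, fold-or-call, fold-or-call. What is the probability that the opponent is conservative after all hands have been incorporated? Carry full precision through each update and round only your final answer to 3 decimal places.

0.213

After 'raise': normaliser = 0.85·0.4000 + 0.35·0.3500 + 0.15·0.2500; P(aggressive) ≈ 0.6800, P(balanced) ≈ 0.2450, P(conservative) ≈ 0.0750
After 'fold-or-call': normaliser = 0.15·0.6800 + 0.65·0.2450 + 0.85·0.0750; P(aggressive) ≈ 0.3138, P(balanced) ≈ 0.4900, P(conservative) ≈ 0.1962
After 'raise': normaliser = 0.85·0.3138 + 0.35·0.4900 + 0.15·0.1962; P(aggressive) ≈ 0.5704, P(balanced) ≈ 0.3667, P(conservative) ≈ 0.0629
After 'fold-or-call': normaliser = 0.15·0.5704 + 0.65·0.3667 + 0.85·0.0629; P(aggressive) ≈ 0.2267, P(balanced) ≈ 0.6316, P(conservative) ≈ 0.1417
After 'fold-or-call': normaliser = 0.15·0.2267 + 0.65·0.6316 + 0.85·0.1417; P(aggressive) ≈ 0.0602, P(balanced) ≈ 0.7266, P(conservative) ≈ 0.2132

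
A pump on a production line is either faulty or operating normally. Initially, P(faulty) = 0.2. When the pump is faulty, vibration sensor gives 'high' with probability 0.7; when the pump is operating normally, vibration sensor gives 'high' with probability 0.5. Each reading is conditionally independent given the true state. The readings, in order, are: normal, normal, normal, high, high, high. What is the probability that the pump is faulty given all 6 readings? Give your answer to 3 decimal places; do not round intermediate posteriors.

0.129

Apply Bayes' rule sequentially, carrying P(faulty) forward.
After 'normal': P(faulty) = 0.3·0.2000 / (0.3·0.2000 + 0.5·0.8000) ≈ 0.1304
After 'normal': P(faulty) = 0.3·0.1304 / (0.3·0.1304 + 0.5·0.8696) ≈ 0.0826
After 'normal': P(faulty) = 0.3·0.0826 / (0.3·0.0826 + 0.5·0.9174) ≈ 0.0512
After 'high': P(faulty) = 0.7·0.0512 / (0.7·0.0512 + 0.5·0.9488) ≈ 0.0703
After 'high': P(faulty) = 0.7·0.0703 / (0.7·0.0703 + 0.5·0.9297) ≈ 0.0957
After 'high': P(faulty) = 0.7·0.0957 / (0.7·0.0957 + 0.5·0.9043) ≈ 0.1291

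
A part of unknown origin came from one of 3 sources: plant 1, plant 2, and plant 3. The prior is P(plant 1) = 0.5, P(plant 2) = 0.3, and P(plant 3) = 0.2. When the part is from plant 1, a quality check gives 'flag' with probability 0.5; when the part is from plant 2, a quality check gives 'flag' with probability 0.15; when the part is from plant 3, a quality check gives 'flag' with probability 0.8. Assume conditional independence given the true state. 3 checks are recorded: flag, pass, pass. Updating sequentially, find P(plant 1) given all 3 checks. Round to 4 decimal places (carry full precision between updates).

After 'flag': normaliser = 0.5·0.5000 + 0.15·0.3000 + 0.8·0.2000; P(plant 1) ≈ 0.5495, P(plant 2) ≈ 0.0989, P(plant 3) ≈ 0.3516
After 'pass': normaliser = 0.5·0.5495 + 0.85·0.0989 + 0.2·0.3516; P(plant 1) ≈ 0.6402, P(plant 2) ≈ 0.1959, P(plant 3) ≈ 0.1639
After 'pass': normaliser = 0.5·0.6402 + 0.85·0.1959 + 0.2·0.1639; P(plant 1) ≈ 0.6163, P(plant 2) ≈ 0.3206, P(plant 3) ≈ 0.0631

0.6163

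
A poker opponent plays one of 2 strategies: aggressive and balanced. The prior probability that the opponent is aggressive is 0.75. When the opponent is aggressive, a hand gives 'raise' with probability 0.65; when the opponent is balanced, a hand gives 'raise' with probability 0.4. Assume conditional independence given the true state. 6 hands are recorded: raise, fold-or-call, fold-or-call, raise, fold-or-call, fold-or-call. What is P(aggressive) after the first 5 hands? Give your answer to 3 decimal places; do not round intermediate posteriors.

After 'raise': P(aggressive) = 0.65·0.7500 / (0.65·0.7500 + 0.4·0.2500) ≈ 0.8298
After 'fold-or-call': P(aggressive) = 0.35·0.8298 / (0.35·0.8298 + 0.6·0.1702) ≈ 0.7398
After 'fold-or-call': P(aggressive) = 0.35·0.7398 / (0.35·0.7398 + 0.6·0.2602) ≈ 0.6239
After 'raise': P(aggressive) = 0.65·0.6239 / (0.65·0.6239 + 0.4·0.3761) ≈ 0.7294
After 'fold-or-call': P(aggressive) = 0.35·0.7294 / (0.35·0.7294 + 0.6·0.2706) ≈ 0.6113

0.611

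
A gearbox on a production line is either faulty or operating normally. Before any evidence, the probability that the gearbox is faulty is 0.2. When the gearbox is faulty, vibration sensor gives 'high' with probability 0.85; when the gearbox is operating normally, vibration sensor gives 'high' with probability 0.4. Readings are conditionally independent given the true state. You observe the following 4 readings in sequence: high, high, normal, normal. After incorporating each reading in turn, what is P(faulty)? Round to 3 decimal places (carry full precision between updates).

0.066

After 'high': P(faulty) = 0.85·0.2000 / (0.85·0.2000 + 0.4·0.8000) ≈ 0.3469
After 'high': P(faulty) = 0.85·0.3469 / (0.85·0.3469 + 0.4·0.6531) ≈ 0.5303
After 'normal': P(faulty) = 0.15·0.5303 / (0.15·0.5303 + 0.6·0.4697) ≈ 0.2201
After 'normal': P(faulty) = 0.15·0.2201 / (0.15·0.2201 + 0.6·0.7799) ≈ 0.0659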